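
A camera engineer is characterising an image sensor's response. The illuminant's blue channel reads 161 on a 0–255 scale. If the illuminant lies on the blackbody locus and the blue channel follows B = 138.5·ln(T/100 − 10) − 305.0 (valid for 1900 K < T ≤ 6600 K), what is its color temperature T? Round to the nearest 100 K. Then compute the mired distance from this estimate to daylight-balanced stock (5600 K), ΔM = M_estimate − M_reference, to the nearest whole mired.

+78 mireds

ln(t − 10) = (161 + 305.0) / 138.5 = 3.3646.
t − 10 = e^3.3646 = 28.923, so t = 38.923.
T = 100·t = 3892 K → 3900 K to the nearest 100 K.
M_estimate = 10⁶/3900 = 256.41; M_reference = 10⁶/5600 = 178.57.
ΔM = 256.41 − 178.57 = 77.84 → +78 mireds.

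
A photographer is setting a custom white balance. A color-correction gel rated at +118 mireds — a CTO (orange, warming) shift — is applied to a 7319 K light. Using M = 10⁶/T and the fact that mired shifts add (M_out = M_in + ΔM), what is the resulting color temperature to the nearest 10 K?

3930 K

M_in = 10⁶/7319 = 136.63 mireds.
M_out = 136.63 + (+118) = 254.63 mireds.
T_out = 10⁶/254.63 = 3927.3 K → 3930 K.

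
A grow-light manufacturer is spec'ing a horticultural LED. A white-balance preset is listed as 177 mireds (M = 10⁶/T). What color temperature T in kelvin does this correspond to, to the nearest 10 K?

T = 10⁶ / 177 = 5649.72 K → 5650 K.

5650 K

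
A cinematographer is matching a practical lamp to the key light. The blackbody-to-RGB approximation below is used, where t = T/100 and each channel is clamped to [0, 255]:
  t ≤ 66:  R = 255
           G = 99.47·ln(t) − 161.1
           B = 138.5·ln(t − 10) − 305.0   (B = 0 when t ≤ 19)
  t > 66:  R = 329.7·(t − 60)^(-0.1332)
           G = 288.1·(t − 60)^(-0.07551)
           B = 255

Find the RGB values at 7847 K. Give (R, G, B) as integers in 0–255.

(224, 231, 255)

t = 7847/100 = 78.47; the t > 66 branch applies.
R = 329.7·(78.47 − 60)^(-0.1332) = 329.7·18.47^(-0.1332) = 329.7·0.67812 = 223.576.
G = 288.1·(78.47 − 60)^(-0.07551) = 288.1·18.47^(-0.07551) = 288.1·0.80236 = 231.160.
B = 255 by definition for t > 66.
Rounded: (224, 231, 255).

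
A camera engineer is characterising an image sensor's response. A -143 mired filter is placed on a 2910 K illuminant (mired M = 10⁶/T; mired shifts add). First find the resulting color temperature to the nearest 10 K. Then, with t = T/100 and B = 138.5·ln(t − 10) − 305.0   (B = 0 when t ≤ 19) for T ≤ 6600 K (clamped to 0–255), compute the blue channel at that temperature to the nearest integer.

205

M_in = 10⁶/2910 = 343.64; M_out = 343.64 + (-143) = 200.64.
T_out = 10⁶/200.64 = 4984.0 K → 4980 K; t = 49.8.
B = 138.5·ln(49.8 − 10) − 305.0 = 138.5·ln 39.8 − 305.0 = 138.5·3.6839 − 305.0 = 205.216.
Rounded: 205.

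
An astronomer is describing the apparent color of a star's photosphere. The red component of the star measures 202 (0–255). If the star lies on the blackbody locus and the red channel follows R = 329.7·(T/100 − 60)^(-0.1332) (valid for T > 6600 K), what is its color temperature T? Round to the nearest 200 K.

(t − 60)^(-0.1332) = 202/329.7 = 0.61268.
t − 60 = 0.61268^(1/-0.1332) = 0.61268^(-7.508) = 39.569, so t = 99.569.
T = 100·t = 9957 K → 10000 K to the nearest 200 K.

10000 K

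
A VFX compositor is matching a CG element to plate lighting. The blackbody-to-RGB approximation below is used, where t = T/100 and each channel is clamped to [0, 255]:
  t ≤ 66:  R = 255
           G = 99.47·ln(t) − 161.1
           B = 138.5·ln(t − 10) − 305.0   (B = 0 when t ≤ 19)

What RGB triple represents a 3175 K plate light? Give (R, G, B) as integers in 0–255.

(255, 183, 122)

t = 3175/100 = 31.75; the t ≤ 66 branch applies.
R = 255 by definition for t ≤ 66.
G = 99.47·ln 31.75 − 161.1 = 99.47·3.4579 − 161.1 = 182.857.
B = 138.5·ln(31.75 − 10) − 305.0 = 138.5·ln 21.75 − 305.0 = 138.5·3.0796 − 305.0 = 121.527.
Rounded: (255, 183, 122).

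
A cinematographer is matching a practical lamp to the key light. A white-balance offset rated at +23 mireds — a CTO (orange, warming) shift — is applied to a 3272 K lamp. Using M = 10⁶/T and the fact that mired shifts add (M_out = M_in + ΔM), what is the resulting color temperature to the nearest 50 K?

M_in = 10⁶/3272 = 305.62 mireds.
M_out = 305.62 + (+23) = 328.62 mireds.
T_out = 10⁶/328.62 = 3043.0 K → 3050 K.

3050 K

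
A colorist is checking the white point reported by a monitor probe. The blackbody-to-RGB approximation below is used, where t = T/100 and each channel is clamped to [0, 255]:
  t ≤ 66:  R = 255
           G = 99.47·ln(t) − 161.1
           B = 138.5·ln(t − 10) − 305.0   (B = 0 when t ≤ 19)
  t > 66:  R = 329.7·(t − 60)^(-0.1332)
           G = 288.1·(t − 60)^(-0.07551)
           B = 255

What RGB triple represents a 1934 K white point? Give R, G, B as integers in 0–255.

t = 1934/100 = 19.34; the t ≤ 66 branch applies.
R = 255 by definition for t ≤ 66.
G = 99.47·ln 19.34 − 161.1 = 99.47·2.9622 − 161.1 = 133.548.
B = 138.5·ln(19.34 − 10) − 305.0 = 138.5·ln 9.34 − 305.0 = 138.5·2.2343 − 305.0 = 4.451.
Rounded: (255, 134, 4).

R=255, G=134, B=4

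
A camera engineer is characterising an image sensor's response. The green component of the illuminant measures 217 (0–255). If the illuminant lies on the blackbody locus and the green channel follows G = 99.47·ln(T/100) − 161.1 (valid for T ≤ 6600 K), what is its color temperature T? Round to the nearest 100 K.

4500 K

ln t = (217 + 161.1) / 99.47 = 3.8011.
t = e^3.8011 = 44.752.
T = 100·t = 4475 K → 4500 K to the nearest 100 K.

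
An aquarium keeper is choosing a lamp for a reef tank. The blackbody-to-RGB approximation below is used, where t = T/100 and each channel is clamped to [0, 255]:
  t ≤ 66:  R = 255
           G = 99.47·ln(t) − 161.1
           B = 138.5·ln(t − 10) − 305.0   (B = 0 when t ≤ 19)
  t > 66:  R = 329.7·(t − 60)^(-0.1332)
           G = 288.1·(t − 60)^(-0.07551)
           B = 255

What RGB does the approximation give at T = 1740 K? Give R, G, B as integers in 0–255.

t = 1740/100 = 17.4; the t ≤ 66 branch applies.
R = 255 by definition for t ≤ 66.
G = 99.47·ln 17.4 − 161.1 = 99.47·2.8565 − 161.1 = 123.033.
t = 17.4 ≤ 19, so B = 0.
Rounded: (255, 123, 0).

R=255, G=123, B=0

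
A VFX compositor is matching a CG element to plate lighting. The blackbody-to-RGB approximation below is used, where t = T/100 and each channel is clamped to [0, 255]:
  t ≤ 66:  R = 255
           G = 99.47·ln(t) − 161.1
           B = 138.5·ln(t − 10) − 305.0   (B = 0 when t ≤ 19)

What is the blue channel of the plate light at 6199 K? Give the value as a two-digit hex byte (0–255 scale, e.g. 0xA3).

0xF2

t = 6199/100 = 61.99; the t ≤ 66 branch applies.
B = 138.5·ln(61.99 − 10) − 305.0 = 138.5·ln 51.99 − 305.0 = 138.5·3.9511 − 305.0 = 242.221.
Rounded: 242; in hex, 0xF2.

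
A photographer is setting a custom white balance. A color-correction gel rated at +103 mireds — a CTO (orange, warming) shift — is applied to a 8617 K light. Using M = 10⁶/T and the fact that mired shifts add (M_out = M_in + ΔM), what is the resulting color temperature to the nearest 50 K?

4550 K

M_in = 10⁶/8617 = 116.05 mireds.
M_out = 116.05 + (+103) = 219.05 mireds.
T_out = 10⁶/219.05 = 4565.2 K → 4550 K.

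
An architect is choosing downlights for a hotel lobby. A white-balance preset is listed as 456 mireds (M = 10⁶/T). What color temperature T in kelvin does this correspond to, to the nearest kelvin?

T = 10⁶ / 456 = 2192.98 K → 2193 K.

2193 K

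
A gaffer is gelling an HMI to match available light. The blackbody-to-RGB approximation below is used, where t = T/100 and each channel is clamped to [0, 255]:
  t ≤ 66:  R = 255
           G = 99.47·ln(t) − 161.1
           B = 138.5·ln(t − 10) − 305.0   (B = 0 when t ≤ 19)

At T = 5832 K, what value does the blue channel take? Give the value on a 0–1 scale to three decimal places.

0.910

t = 5832/100 = 58.32; the t ≤ 66 branch applies.
B = 138.5·ln(58.32 − 10) − 305.0 = 138.5·ln 48.32 − 305.0 = 138.5·3.8778 − 305.0 = 232.082.
On a 0–1 scale: 232.082/255 = 0.9101 → 0.910.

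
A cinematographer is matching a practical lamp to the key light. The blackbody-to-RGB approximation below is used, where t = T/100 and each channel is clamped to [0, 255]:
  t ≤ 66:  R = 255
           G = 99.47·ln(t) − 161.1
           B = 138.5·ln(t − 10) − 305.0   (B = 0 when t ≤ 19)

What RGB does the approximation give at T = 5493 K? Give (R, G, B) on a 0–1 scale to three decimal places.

t = 5493/100 = 54.93; the t ≤ 66 branch applies.
R = 255 by definition for t ≤ 66.
G = 99.47·ln 54.93 − 161.1 = 99.47·4.0061 − 161.1 = 237.383.
B = 138.5·ln(54.93 − 10) − 305.0 = 138.5·ln 44.93 − 305.0 = 138.5·3.8051 − 305.0 = 222.007.
Dividing each by 255: (1.0000, 0.9309, 0.8706) → (1.000, 0.931, 0.871).

(1.000, 0.931, 0.871)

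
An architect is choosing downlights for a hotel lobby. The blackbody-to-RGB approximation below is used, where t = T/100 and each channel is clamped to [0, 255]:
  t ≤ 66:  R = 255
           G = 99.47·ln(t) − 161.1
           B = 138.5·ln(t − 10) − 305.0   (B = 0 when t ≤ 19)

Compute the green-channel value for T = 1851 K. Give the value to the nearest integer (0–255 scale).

129

t = 1851/100 = 18.51; the t ≤ 66 branch applies.
G = 99.47·ln 18.51 − 161.1 = 99.47·2.9183 − 161.1 = 129.184.
Rounded: 129.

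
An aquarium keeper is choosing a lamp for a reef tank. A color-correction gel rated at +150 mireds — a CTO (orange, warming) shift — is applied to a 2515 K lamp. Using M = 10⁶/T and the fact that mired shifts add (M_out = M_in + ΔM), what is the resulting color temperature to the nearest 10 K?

M_in = 10⁶/2515 = 397.61 mireds.
M_out = 397.61 + (+150) = 547.61 mireds.
T_out = 10⁶/547.61 = 1826.1 K → 1830 K.

1830 K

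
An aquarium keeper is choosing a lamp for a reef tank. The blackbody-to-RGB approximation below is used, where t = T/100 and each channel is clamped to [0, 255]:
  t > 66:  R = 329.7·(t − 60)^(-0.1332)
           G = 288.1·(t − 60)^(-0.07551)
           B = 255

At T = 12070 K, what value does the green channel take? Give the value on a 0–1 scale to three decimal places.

t = 12070/100 = 120.7; the t > 66 branch applies.
G = 288.1·(120.7 − 60)^(-0.07551) = 288.1·60.7^(-0.07551) = 288.1·0.73342 = 211.298.
On a 0–1 scale: 211.298/255 = 0.8286 → 0.829.

0.829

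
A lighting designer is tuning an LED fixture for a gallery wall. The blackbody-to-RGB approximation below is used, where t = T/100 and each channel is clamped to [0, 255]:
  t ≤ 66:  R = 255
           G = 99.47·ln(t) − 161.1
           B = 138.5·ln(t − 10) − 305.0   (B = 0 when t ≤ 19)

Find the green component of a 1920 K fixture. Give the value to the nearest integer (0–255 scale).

t = 1920/100 = 19.2; the t ≤ 66 branch applies.
G = 99.47·ln 19.2 − 161.1 = 99.47·2.9549 − 161.1 = 132.825.
Rounded: 133.

133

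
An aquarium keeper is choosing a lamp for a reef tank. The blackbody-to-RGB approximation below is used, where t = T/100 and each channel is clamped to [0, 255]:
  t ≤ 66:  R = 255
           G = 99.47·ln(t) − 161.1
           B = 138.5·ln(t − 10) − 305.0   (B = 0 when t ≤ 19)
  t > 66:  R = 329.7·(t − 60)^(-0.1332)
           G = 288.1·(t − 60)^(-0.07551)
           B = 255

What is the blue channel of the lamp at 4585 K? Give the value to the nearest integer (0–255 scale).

t = 4585/100 = 45.85; the t ≤ 66 branch applies.
B = 138.5·ln(45.85 − 10) − 305.0 = 138.5·ln 35.85 − 305.0 = 138.5·3.5793 − 305.0 = 190.739.
Rounded: 191.

191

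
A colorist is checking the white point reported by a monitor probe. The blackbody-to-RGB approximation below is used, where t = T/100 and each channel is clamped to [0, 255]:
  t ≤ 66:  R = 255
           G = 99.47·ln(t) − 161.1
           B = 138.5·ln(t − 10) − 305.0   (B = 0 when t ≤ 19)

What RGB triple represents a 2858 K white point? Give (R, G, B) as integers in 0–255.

(255, 172, 100)

t = 2858/100 = 28.58; the t ≤ 66 branch applies.
R = 255 by definition for t ≤ 66.
G = 99.47·ln 28.58 − 161.1 = 99.47·3.3527 − 161.1 = 172.394.
B = 138.5·ln(28.58 − 10) − 305.0 = 138.5·ln 18.58 − 305.0 = 138.5·2.9221 − 305.0 = 99.709.
Rounded: (255, 172, 100).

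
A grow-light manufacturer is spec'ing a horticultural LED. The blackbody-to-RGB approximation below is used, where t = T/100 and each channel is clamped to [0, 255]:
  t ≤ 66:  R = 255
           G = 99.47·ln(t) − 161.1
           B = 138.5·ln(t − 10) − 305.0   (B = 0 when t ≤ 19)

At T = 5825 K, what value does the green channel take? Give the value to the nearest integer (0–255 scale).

t = 5825/100 = 58.25; the t ≤ 66 branch applies.
G = 99.47·ln 58.25 − 161.1 = 99.47·4.0647 − 161.1 = 243.220.
Rounded: 243.

243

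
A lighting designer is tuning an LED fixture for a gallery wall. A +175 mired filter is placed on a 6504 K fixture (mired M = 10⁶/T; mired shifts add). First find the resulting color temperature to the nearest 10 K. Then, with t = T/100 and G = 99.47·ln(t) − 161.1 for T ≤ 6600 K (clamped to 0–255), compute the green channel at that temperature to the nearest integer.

M_in = 10⁶/6504 = 153.75; M_out = 153.75 + (+175) = 328.75.
T_out = 10⁶/328.75 = 3041.8 K → 3040 K; t = 30.4.
G = 99.47·ln 30.4 − 161.1 = 99.47·3.4144 − 161.1 = 178.535.
Rounded: 179.

179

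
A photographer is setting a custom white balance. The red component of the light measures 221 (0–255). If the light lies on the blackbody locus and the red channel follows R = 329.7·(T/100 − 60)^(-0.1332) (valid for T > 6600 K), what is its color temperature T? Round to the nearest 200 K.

(t − 60)^(-0.1332) = 221/329.7 = 0.67031.
t − 60 = 0.67031^(1/-0.1332) = 0.67031^(-7.508) = 20.149, so t = 80.149.
T = 100·t = 8015 K → 8000 K to the nearest 200 K.

8000 K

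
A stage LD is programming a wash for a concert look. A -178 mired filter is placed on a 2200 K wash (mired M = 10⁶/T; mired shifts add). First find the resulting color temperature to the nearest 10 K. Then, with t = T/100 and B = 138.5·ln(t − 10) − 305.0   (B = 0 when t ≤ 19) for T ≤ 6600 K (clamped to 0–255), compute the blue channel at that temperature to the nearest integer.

147

M_in = 10⁶/2200 = 454.55; M_out = 454.55 + (-178) = 276.55.
T_out = 10⁶/276.55 = 3616.0 K → 3620 K; t = 36.2.
B = 138.5·ln(36.2 − 10) − 305.0 = 138.5·ln 26.2 − 305.0 = 138.5·3.2658 − 305.0 = 147.308.
Rounded: 147.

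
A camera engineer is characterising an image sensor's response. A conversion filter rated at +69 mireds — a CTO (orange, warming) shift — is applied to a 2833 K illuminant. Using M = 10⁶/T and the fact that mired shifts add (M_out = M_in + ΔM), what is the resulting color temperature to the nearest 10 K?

2370 K

M_in = 10⁶/2833 = 352.98 mireds.
M_out = 352.98 + (+69) = 421.98 mireds.
T_out = 10⁶/421.98 = 2369.8 K → 2370 K.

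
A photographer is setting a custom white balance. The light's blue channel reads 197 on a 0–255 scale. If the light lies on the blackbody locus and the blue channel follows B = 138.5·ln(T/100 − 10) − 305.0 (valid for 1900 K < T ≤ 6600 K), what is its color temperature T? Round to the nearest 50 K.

4750 K

ln(t − 10) = (197 + 305.0) / 138.5 = 3.6245.
t − 10 = e^3.6245 = 37.508, so t = 47.508.
T = 100·t = 4751 K → 4750 K to the nearest 50 K.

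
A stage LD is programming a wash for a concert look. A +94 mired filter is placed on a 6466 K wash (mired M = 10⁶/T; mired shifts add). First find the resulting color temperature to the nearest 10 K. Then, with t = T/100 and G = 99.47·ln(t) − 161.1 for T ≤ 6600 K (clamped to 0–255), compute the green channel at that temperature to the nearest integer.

M_in = 10⁶/6466 = 154.66; M_out = 154.66 + (+94) = 248.66.
T_out = 10⁶/248.66 = 4021.6 K → 4020 K; t = 40.2.
G = 99.47·ln 40.2 − 161.1 = 99.47·3.6939 − 161.1 = 206.329.
Rounded: 206.

206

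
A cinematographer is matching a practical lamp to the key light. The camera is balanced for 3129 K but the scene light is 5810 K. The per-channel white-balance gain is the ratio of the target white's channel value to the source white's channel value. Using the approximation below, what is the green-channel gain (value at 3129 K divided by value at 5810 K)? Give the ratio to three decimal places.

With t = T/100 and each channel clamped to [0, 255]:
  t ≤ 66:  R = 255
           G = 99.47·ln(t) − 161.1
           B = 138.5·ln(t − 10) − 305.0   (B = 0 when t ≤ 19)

At 5810 K (t = 58.1):
  G = 99.47·ln 58.1 − 161.1 = 99.47·4.0622 − 161.1 = 242.964.
At 3129 K (t = 31.29):
  G = 99.47·ln 31.29 − 161.1 = 99.47·3.4433 − 161.1 = 181.405.
Gain = 181.405 / 242.964 = 0.7466 → 0.747.

0.747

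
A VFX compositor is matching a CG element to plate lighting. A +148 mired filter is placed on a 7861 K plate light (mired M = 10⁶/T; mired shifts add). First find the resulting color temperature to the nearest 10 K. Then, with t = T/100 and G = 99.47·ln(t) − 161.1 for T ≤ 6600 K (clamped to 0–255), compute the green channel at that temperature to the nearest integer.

196

M_in = 10⁶/7861 = 127.21; M_out = 127.21 + (+148) = 275.21.
T_out = 10⁶/275.21 = 3633.6 K → 3630 K; t = 36.3.
G = 99.47·ln 36.3 − 161.1 = 99.47·3.5918 − 161.1 = 196.178.
Rounded: 196.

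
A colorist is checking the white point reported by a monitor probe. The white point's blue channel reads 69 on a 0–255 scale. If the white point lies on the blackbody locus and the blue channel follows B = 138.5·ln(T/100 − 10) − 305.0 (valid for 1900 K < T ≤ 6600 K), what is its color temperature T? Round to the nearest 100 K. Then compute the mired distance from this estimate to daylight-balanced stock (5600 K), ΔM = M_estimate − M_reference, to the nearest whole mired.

+221 mireds

ln(t − 10) = (69 + 305.0) / 138.5 = 2.7004.
t − 10 = e^2.7004 = 14.885, so t = 24.885.
T = 100·t = 2489 K → 2500 K to the nearest 100 K.
M_estimate = 10⁶/2500 = 400.00; M_reference = 10⁶/5600 = 178.57.
ΔM = 400.00 − 178.57 = 221.43 → +221 mireds.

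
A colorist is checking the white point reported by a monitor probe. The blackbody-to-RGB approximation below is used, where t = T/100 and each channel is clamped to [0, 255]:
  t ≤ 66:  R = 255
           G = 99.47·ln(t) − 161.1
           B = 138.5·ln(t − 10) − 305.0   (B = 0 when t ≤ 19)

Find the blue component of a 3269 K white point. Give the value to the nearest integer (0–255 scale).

t = 3269/100 = 32.69; the t ≤ 66 branch applies.
B = 138.5·ln(32.69 − 10) − 305.0 = 138.5·ln 22.69 − 305.0 = 138.5·3.1219 − 305.0 = 127.387.
Rounded: 127.

127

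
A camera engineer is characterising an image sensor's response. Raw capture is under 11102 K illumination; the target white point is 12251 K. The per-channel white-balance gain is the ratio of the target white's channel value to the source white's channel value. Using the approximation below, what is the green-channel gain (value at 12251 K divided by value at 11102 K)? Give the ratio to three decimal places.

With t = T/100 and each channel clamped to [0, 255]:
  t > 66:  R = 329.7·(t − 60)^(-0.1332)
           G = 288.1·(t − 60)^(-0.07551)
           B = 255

At 11102 K (t = 111.02):
  G = 288.1·(111.02 − 60)^(-0.07551) = 288.1·51.02^(-0.07551) = 288.1·0.74310 = 214.088.
At 12251 K (t = 122.51):
  G = 288.1·(122.51 − 60)^(-0.07551) = 288.1·62.51^(-0.07551) = 288.1·0.73179 = 210.829.
Gain = 210.829 / 214.088 = 0.9848 → 0.985.

0.985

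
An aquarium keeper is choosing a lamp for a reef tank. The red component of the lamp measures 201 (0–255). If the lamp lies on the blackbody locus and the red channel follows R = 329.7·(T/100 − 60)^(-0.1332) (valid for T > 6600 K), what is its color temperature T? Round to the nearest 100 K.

10100 K

(t − 60)^(-0.1332) = 201/329.7 = 0.60965.
t − 60 = 0.60965^(1/-0.1332) = 0.60965^(-7.508) = 41.071, so t = 101.071.
T = 100·t = 10107 K → 10100 K to the nearest 100 K.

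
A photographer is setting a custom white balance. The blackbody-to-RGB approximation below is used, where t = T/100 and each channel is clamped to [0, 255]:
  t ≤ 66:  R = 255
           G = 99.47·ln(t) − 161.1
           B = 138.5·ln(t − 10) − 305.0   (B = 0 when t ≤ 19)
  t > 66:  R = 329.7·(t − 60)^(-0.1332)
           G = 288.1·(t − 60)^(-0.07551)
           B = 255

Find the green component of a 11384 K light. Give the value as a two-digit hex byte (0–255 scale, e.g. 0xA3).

t = 11384/100 = 113.84; the t > 66 branch applies.
G = 288.1·(113.84 − 60)^(-0.07551) = 288.1·53.84^(-0.07551) = 288.1·0.74009 = 213.220.
Rounded: 213; in hex, 0xD5.

0xD5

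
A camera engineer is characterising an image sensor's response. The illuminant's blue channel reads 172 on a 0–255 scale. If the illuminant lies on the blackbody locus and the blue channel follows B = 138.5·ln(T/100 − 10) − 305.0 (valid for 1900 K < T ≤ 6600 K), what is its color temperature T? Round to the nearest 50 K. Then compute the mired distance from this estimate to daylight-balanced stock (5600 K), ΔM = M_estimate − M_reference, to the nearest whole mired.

+62 mireds

ln(t − 10) = (172 + 305.0) / 138.5 = 3.4440.
t − 10 = e^3.4440 = 31.313, so t = 41.313.
T = 100·t = 4131 K → 4150 K to the nearest 50 K.
M_estimate = 10⁶/4150 = 240.96; M_reference = 10⁶/5600 = 178.57.
ΔM = 240.96 − 178.57 = 62.39 → +62 mireds.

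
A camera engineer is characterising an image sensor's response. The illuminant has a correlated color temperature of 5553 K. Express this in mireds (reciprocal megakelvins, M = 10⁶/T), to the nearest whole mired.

180 mireds

M = 10⁶ / 5553 = 180.083 → 180 mireds.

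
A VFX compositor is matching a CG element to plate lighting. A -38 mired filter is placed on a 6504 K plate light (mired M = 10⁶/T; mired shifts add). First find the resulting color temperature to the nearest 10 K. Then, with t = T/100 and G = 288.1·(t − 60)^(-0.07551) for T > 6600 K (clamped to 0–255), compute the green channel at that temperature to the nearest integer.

225

M_in = 10⁶/6504 = 153.75; M_out = 153.75 + (-38) = 115.75.
T_out = 10⁶/115.75 = 8639.2 K → 8640 K; t = 86.4.
G = 288.1·(86.4 − 60)^(-0.07551) = 288.1·26.4^(-0.07551) = 288.1·0.78101 = 225.008.
Rounded: 225.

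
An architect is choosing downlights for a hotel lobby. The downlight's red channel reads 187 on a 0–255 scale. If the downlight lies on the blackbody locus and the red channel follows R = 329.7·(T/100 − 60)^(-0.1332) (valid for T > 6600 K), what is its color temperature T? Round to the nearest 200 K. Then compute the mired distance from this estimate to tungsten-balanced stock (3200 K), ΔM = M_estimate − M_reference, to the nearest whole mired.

-236 mireds

(t − 60)^(-0.1332) = 187/329.7 = 0.56718.
t − 60 = 0.56718^(1/-0.1332) = 0.56718^(-7.508) = 70.620, so t = 130.620.
T = 100·t = 13062 K → 13000 K to the nearest 200 K.
M_estimate = 10⁶/13000 = 76.92; M_reference = 10⁶/3200 = 312.50.
ΔM = 76.92 − 312.50 = -235.58 → -236 mireds.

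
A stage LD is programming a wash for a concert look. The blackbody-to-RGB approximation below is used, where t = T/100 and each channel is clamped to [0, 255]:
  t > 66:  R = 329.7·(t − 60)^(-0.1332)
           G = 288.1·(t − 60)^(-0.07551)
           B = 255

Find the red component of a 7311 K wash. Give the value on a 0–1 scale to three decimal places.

0.918

t = 7311/100 = 73.11; the t > 66 branch applies.
R = 329.7·(73.11 − 60)^(-0.1332) = 329.7·13.11^(-0.1332) = 329.7·0.70980 = 234.021.
On a 0–1 scale: 234.021/255 = 0.9177 → 0.918.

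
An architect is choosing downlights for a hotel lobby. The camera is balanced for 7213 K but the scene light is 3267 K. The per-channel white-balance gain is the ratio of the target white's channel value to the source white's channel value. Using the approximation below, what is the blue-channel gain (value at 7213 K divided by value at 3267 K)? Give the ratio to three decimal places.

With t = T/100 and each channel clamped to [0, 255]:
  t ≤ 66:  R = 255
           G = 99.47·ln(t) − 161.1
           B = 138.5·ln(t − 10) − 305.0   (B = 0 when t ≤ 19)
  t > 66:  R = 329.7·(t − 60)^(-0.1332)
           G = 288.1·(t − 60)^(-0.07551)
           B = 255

At 3267 K (t = 32.67):
  B = 138.5·ln(32.67 − 10) − 305.0 = 138.5·ln 22.67 − 305.0 = 138.5·3.1210 − 305.0 = 127.264.
At 7213 K (t = 72.13):
  B = 255 by definition for t > 66.
Gain = 255.000 / 127.264 = 2.0037 → 2.004.

2.004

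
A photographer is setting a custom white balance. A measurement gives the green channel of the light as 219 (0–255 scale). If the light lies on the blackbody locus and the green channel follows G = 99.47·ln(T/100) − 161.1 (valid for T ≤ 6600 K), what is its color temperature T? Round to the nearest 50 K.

4550 K

ln t = (219 + 161.1) / 99.47 = 3.8213.
t = e^3.8213 = 45.661.
T = 100·t = 4566 K → 4550 K to the nearest 50 K.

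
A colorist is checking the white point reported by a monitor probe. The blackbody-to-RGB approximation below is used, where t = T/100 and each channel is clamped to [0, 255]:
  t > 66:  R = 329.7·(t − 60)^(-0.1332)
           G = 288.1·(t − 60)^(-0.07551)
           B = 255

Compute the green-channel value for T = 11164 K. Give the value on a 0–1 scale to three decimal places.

0.839

t = 11164/100 = 111.64; the t > 66 branch applies.
G = 288.1·(111.64 − 60)^(-0.07551) = 288.1·51.64^(-0.07551) = 288.1·0.74242 = 213.893.
On a 0–1 scale: 213.893/255 = 0.8388 → 0.839.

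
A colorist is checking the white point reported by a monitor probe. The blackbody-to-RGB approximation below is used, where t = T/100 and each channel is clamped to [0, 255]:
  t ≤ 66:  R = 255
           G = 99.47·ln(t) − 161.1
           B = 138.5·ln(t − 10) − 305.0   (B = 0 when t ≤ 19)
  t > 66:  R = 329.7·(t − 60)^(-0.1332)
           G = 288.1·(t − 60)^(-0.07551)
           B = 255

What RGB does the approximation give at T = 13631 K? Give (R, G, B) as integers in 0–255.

(185, 208, 255)

t = 13631/100 = 136.31; the t > 66 branch applies.
R = 329.7·(136.31 − 60)^(-0.1332) = 329.7·76.31^(-0.1332) = 329.7·0.56136 = 185.080.
G = 288.1·(136.31 − 60)^(-0.07551) = 288.1·76.31^(-0.07551) = 288.1·0.72085 = 207.678.
B = 255 by definition for t > 66.
Rounded: (185, 208, 255).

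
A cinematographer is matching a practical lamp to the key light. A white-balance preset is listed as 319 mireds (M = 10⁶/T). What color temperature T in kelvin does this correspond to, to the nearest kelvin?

T = 10⁶ / 319 = 3134.80 K → 3135 K.

3135 K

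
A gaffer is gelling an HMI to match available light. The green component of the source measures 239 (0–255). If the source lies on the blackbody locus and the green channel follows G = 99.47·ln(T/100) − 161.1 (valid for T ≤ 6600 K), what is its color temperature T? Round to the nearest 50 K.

ln t = (239 + 161.1) / 99.47 = 4.0223.
t = e^4.0223 = 55.830.
T = 100·t = 5583 K → 5600 K to the nearest 50 K.

5600 K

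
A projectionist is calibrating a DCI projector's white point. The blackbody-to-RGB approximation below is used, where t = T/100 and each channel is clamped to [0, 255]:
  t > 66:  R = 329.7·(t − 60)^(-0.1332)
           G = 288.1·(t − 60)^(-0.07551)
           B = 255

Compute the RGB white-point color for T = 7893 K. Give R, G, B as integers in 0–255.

R=223, G=231, B=255

t = 7893/100 = 78.93; the t > 66 branch applies.
R = 329.7·(78.93 − 60)^(-0.1332) = 329.7·18.93^(-0.1332) = 329.7·0.67590 = 222.845.
G = 288.1·(78.93 − 60)^(-0.07551) = 288.1·18.93^(-0.07551) = 288.1·0.80087 = 230.731.
B = 255 by definition for t > 66.
Rounded: (223, 231, 255).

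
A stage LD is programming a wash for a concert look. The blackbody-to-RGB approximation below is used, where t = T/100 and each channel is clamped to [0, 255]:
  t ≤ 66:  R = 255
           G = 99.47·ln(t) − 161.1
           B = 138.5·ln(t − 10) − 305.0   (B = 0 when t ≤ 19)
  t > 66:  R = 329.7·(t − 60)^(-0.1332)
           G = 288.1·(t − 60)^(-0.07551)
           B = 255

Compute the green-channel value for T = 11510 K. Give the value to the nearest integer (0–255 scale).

t = 11510/100 = 115.1; the t > 66 branch applies.
G = 288.1·(115.1 − 60)^(-0.07551) = 288.1·55.1^(-0.07551) = 288.1·0.73880 = 212.848.
Rounded: 213.

213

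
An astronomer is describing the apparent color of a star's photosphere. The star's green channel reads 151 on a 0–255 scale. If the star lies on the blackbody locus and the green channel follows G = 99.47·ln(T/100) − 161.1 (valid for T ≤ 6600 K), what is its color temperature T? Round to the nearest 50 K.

2300 K

ln t = (151 + 161.1) / 99.47 = 3.1376.
t = e^3.1376 = 23.049.
T = 100·t = 2305 K → 2300 K to the nearest 50 K.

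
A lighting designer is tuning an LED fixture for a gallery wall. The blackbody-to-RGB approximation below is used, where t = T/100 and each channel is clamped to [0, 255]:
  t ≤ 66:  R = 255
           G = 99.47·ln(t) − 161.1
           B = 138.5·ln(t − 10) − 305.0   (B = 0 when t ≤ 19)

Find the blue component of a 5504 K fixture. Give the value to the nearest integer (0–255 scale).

t = 5504/100 = 55.04; the t ≤ 66 branch applies.
B = 138.5·ln(55.04 − 10) − 305.0 = 138.5·ln 45.04 − 305.0 = 138.5·3.8076 − 305.0 = 222.346.
Rounded: 222.

222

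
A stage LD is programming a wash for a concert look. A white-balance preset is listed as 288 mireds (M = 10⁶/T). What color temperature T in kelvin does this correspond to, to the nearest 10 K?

3470 K

T = 10⁶ / 288 = 3472.22 K → 3470 K.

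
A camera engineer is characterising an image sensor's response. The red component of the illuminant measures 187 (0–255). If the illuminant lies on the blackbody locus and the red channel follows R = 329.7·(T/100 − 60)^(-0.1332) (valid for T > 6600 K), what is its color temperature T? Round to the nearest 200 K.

13000 K

(t − 60)^(-0.1332) = 187/329.7 = 0.56718.
t − 60 = 0.56718^(1/-0.1332) = 0.56718^(-7.508) = 70.620, so t = 130.620.
T = 100·t = 13062 K → 13000 K to the nearest 200 K.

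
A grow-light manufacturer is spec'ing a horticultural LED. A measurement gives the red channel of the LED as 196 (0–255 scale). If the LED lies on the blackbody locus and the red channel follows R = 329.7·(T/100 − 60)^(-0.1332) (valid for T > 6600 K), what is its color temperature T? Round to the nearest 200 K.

(t − 60)^(-0.1332) = 196/329.7 = 0.59448.
t − 60 = 0.59448^(1/-0.1332) = 0.59448^(-7.508) = 49.621, so t = 109.621.
T = 100·t = 10962 K → 11000 K to the nearest 200 K.

11000 K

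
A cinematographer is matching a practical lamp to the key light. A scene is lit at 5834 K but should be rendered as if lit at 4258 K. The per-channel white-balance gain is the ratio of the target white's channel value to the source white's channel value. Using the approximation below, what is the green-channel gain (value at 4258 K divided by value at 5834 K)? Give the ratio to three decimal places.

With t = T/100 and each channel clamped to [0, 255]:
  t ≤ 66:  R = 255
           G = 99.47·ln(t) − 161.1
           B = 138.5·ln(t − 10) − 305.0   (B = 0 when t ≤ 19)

At 5834 K (t = 58.34):
  G = 99.47·ln 58.34 − 161.1 = 99.47·4.0663 − 161.1 = 243.374.
At 4258 K (t = 42.58):
  G = 99.47·ln 42.58 − 161.1 = 99.47·3.7514 − 161.1 = 212.050.
Gain = 212.050 / 243.374 = 0.8713 → 0.871.

0.871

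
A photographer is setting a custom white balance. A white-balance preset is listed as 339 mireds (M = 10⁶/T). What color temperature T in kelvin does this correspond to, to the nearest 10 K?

T = 10⁶ / 339 = 2949.85 K → 2950 K.

2950 K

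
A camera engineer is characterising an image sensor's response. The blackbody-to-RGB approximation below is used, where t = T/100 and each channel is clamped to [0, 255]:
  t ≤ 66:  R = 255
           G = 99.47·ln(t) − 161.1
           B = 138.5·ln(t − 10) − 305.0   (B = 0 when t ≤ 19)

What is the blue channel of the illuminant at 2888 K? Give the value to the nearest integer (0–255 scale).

t = 2888/100 = 28.88; the t ≤ 66 branch applies.
B = 138.5·ln(28.88 − 10) − 305.0 = 138.5·ln 18.88 − 305.0 = 138.5·2.9381 − 305.0 = 101.927.
Rounded: 102.

102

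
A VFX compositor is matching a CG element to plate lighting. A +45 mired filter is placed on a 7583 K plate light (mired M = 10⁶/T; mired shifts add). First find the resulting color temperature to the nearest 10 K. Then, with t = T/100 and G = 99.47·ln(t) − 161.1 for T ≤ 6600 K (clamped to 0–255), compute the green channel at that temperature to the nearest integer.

240

M_in = 10⁶/7583 = 131.87; M_out = 131.87 + (+45) = 176.87.
T_out = 10⁶/176.87 = 5653.7 K → 5650 K; t = 56.5.
G = 99.47·ln 56.5 − 161.1 = 99.47·4.0342 − 161.1 = 240.186.
Rounded: 240.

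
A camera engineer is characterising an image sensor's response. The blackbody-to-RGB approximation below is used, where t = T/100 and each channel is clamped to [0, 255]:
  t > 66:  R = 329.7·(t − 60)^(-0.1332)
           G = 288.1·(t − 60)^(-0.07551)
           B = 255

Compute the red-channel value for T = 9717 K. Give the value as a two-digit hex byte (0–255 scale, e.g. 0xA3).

0xCC

t = 9717/100 = 97.17; the t > 66 branch applies.
R = 329.7·(97.17 − 60)^(-0.1332) = 329.7·37.17^(-0.1332) = 329.7·0.61780 = 203.690.
Rounded: 204; in hex, 0xCC.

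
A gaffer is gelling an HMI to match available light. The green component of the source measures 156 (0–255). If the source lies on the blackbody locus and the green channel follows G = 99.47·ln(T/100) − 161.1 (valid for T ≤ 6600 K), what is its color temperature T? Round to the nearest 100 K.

2400 K

ln t = (156 + 161.1) / 99.47 = 3.1879.
t = e^3.1879 = 24.237.
T = 100·t = 2424 K → 2400 K to the nearest 100 K.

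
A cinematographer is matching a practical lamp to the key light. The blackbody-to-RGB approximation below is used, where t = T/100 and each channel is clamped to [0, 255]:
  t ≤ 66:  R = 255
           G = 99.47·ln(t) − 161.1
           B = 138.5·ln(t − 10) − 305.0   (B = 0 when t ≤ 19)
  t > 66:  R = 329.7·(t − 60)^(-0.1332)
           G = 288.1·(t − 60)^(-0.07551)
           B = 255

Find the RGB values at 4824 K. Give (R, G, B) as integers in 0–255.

t = 4824/100 = 48.24; the t ≤ 66 branch applies.
R = 255 by definition for t ≤ 66.
G = 99.47·ln 48.24 − 161.1 = 99.47·3.8762 − 161.1 = 224.464.
B = 138.5·ln(48.24 − 10) − 305.0 = 138.5·ln 38.24 − 305.0 = 138.5·3.6439 − 305.0 = 199.678.
Rounded: (255, 224, 200).

(255, 224, 200)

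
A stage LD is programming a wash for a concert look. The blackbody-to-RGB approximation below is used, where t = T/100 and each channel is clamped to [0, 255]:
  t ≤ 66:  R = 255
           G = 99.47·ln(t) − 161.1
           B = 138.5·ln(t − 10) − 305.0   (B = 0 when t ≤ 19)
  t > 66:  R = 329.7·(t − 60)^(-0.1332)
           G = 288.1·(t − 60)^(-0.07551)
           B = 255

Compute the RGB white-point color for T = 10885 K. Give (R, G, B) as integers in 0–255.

t = 10885/100 = 108.85; the t > 66 branch applies.
R = 329.7·(108.85 − 60)^(-0.1332) = 329.7·48.85^(-0.1332) = 329.7·0.59572 = 196.409.
G = 288.1·(108.85 − 60)^(-0.07551) = 288.1·48.85^(-0.07551) = 288.1·0.74554 = 214.792.
B = 255 by definition for t > 66.
Rounded: (196, 215, 255).

(196, 215, 255)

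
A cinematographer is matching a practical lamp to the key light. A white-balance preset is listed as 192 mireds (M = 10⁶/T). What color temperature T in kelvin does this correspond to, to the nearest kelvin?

T = 10⁶ / 192 = 5208.33 K → 5208 K.

5208 K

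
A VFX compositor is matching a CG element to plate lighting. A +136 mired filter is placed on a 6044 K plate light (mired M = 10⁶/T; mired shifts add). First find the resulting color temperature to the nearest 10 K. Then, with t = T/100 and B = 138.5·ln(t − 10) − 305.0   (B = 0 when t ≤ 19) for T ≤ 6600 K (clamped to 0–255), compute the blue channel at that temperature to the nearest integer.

130

M_in = 10⁶/6044 = 165.45; M_out = 165.45 + (+136) = 301.45.
T_out = 10⁶/301.45 = 3317.3 K → 3320 K; t = 33.2.
B = 138.5·ln(33.2 − 10) − 305.0 = 138.5·ln 23.2 − 305.0 = 138.5·3.1442 − 305.0 = 130.465.
Rounded: 130.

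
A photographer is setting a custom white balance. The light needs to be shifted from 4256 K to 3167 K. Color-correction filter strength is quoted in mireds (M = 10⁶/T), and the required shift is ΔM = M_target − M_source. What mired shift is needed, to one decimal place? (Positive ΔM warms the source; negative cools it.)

M_source = 10⁶/4256 = 234.962; M_target = 10⁶/3167 = 315.756.
ΔM = 315.756 − 234.962 = 80.794 → +80.8 mireds, a warming shift.

+80.8 mireds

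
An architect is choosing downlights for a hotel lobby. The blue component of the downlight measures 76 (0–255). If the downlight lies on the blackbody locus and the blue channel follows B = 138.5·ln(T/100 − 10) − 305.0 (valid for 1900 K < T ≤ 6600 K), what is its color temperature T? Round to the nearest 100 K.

ln(t − 10) = (76 + 305.0) / 138.5 = 2.7509.
t − 10 = e^2.7509 = 15.657, so t = 25.657.
T = 100·t = 2566 K → 2600 K to the nearest 100 K.

2600 K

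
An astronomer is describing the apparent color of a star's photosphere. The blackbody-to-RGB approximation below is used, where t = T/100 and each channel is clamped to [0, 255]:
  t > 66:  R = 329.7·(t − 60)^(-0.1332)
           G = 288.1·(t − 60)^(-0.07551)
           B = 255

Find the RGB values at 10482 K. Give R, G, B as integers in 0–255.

R=199, G=216, B=255

t = 10482/100 = 104.82; the t > 66 branch applies.
R = 329.7·(104.82 − 60)^(-0.1332) = 329.7·44.82^(-0.1332) = 329.7·0.60259 = 198.675.
G = 288.1·(104.82 − 60)^(-0.07551) = 288.1·44.82^(-0.07551) = 288.1·0.75041 = 216.192.
B = 255 by definition for t > 66.
Rounded: (199, 216, 255).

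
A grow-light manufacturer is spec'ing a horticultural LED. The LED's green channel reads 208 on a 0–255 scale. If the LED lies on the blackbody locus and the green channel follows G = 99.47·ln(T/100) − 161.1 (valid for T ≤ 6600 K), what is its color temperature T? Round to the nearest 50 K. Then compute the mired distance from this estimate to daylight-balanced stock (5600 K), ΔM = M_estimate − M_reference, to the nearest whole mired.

+65 mireds

ln t = (208 + 161.1) / 99.47 = 3.7107.
t = e^3.7107 = 40.881.
T = 100·t = 4088 K → 4100 K to the nearest 50 K.
M_estimate = 10⁶/4100 = 243.90; M_reference = 10⁶/5600 = 178.57.
ΔM = 243.90 − 178.57 = 65.33 → +65 mireds.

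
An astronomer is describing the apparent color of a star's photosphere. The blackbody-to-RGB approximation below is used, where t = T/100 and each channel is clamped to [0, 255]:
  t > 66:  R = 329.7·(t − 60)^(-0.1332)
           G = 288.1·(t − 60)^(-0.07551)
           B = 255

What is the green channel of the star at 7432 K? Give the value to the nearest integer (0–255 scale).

t = 7432/100 = 74.32; the t > 66 branch applies.
G = 288.1·(74.32 − 60)^(-0.07551) = 288.1·14.32^(-0.07551) = 288.1·0.81793 = 235.645.
Rounded: 236.

236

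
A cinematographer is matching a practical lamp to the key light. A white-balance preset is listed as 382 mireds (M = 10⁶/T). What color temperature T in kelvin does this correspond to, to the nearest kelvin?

T = 10⁶ / 382 = 2617.80 K → 2618 K.

2618 K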